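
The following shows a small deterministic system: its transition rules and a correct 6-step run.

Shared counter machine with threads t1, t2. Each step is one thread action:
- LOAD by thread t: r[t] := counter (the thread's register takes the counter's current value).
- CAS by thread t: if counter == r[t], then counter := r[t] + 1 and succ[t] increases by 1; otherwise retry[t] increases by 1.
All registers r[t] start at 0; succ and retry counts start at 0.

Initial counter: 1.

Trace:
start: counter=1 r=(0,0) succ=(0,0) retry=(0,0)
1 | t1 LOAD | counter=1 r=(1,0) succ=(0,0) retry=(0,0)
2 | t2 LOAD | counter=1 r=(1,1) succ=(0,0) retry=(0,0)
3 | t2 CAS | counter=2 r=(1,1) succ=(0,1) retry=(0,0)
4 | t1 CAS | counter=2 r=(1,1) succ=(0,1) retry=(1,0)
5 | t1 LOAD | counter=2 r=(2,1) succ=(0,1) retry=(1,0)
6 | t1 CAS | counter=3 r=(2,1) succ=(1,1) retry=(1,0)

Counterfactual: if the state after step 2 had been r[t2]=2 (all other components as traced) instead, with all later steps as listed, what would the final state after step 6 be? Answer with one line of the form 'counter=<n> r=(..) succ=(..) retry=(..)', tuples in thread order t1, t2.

state after step 2 := counter=1 r=(1,2) succ=(0,0) retry=(0,0)
3 | t2 CAS | counter=1 r=(1,2) succ=(0,0) retry=(0,1)
4 | t1 CAS | counter=2 r=(1,2) succ=(1,0) retry=(0,1)
5 | t1 LOAD | counter=2 r=(2,2) succ=(1,0) retry=(0,1)
6 | t1 CAS | counter=3 r=(2,2) succ=(2,0) retry=(0,1)

counter=3 r=(2,2) succ=(2,0) retry=(0,1)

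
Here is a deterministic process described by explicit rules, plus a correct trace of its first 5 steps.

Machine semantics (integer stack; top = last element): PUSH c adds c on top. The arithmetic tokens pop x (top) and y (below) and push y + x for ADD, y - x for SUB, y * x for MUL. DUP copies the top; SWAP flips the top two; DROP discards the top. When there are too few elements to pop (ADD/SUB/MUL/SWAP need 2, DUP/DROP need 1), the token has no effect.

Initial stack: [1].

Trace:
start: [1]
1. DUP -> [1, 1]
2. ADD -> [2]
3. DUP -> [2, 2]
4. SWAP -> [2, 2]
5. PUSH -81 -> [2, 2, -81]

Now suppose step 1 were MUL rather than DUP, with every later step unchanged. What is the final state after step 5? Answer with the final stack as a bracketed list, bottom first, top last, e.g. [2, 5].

(re-executing from step 1 with the substitution; state before step 1: [1])
1. MUL -> [1]
2. ADD -> [1]
3. DUP -> [1, 1]
4. SWAP -> [1, 1]
5. PUSH -81 -> [1, 1, -81]

[1, 1, -81]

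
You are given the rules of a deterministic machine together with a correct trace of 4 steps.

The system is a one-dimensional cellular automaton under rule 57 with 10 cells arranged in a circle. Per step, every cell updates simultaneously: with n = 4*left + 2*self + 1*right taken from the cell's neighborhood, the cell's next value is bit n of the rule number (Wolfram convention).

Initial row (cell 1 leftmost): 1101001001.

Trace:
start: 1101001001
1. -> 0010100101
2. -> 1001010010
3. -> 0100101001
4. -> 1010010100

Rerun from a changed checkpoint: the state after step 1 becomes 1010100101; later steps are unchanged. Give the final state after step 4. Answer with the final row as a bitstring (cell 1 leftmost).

state after step 1 := 1010100101
2. -> 0101010011
3. -> 1010101010
4. -> 0101010101

0101010101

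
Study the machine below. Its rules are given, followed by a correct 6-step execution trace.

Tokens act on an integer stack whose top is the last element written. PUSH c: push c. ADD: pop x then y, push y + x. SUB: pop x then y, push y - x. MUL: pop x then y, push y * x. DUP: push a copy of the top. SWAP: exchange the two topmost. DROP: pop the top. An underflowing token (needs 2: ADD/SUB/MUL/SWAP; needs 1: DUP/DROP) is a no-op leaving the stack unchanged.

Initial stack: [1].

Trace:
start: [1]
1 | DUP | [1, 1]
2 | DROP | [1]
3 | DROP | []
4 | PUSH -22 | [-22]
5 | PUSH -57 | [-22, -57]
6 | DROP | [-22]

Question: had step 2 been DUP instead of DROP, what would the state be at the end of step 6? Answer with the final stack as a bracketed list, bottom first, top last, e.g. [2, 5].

[1, 1, -22]

(re-executing from step 2 with the substitution; state before step 2: [1, 1])
2 | DUP | [1, 1, 1]
3 | DROP | [1, 1]
4 | PUSH -22 | [1, 1, -22]
5 | PUSH -57 | [1, 1, -22, -57]
6 | DROP | [1, 1, -22]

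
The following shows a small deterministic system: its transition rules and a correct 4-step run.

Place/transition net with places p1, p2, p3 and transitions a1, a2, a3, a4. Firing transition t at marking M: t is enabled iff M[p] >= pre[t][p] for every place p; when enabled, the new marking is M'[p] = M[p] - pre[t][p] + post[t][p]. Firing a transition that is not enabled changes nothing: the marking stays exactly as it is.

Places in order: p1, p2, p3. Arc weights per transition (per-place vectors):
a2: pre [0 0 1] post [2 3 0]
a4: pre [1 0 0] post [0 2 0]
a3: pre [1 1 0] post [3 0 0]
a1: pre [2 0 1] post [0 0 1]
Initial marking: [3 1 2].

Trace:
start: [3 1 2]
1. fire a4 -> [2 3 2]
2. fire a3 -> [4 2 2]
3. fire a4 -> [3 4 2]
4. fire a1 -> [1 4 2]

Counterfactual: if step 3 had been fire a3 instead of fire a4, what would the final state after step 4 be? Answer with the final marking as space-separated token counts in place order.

(re-executing from step 3 with the substitution; state before step 3: [4 2 2])
3. fire a3 -> [6 1 2]
4. fire a1 -> [4 1 2]

4 1 2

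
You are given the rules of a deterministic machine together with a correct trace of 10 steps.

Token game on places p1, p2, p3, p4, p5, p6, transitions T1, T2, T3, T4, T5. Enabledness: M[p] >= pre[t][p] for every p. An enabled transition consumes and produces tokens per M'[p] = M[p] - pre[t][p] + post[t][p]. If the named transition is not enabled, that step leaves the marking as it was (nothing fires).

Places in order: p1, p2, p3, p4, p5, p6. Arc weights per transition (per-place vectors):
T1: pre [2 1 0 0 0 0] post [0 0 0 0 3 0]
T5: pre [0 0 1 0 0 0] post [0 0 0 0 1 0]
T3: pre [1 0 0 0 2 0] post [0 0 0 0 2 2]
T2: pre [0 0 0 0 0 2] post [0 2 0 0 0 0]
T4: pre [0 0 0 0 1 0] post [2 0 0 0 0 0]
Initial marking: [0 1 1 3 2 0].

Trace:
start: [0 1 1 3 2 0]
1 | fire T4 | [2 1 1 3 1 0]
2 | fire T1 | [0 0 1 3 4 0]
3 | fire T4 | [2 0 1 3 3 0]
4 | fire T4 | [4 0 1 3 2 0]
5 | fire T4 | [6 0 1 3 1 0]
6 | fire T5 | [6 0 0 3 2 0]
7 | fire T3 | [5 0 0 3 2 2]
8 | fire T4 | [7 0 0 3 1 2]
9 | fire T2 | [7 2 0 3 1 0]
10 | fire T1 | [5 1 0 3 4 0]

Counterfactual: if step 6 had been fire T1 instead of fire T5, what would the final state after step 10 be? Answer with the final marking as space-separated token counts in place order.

(re-executing from step 6 with the substitution; state before step 6: [6 0 1 3 1 0])
6 | fire T1 | [6 0 1 3 1 0]
7 | fire T3 | [6 0 1 3 1 0]
8 | fire T4 | [8 0 1 3 0 0]
9 | fire T2 | [8 0 1 3 0 0]
10 | fire T1 | [8 0 1 3 0 0]

8 0 1 3 0 0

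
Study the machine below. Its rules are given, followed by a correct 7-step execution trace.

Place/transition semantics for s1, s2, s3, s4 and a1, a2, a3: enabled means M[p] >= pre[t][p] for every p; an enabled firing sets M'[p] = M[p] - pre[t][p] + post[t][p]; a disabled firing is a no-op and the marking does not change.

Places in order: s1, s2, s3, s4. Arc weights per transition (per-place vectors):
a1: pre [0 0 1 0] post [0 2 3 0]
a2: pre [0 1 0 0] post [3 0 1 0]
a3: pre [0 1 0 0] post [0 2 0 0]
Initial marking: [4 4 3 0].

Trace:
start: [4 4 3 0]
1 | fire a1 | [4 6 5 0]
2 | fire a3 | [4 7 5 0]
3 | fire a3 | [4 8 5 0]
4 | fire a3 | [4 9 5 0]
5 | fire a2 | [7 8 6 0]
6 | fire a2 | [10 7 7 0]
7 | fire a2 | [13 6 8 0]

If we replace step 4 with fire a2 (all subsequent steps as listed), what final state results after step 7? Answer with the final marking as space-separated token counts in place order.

(re-executing from step 4 with the substitution; state before step 4: [4 8 5 0])
4 | fire a2 | [7 7 6 0]
5 | fire a2 | [10 6 7 0]
6 | fire a2 | [13 5 8 0]
7 | fire a2 | [16 4 9 0]

16 4 9 0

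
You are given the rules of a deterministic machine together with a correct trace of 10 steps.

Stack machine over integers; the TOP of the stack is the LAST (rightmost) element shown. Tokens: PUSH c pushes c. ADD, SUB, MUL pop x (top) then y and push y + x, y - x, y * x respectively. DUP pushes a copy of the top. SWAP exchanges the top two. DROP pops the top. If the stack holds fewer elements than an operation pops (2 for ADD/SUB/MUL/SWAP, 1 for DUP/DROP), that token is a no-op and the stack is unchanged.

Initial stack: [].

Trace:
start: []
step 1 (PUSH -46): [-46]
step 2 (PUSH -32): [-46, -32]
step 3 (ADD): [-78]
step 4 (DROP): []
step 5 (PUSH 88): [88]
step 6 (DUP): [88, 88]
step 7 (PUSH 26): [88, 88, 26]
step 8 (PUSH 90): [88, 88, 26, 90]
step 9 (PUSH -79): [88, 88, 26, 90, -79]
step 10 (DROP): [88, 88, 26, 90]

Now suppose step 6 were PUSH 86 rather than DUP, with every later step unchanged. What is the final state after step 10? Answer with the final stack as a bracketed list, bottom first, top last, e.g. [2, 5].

(re-executing from step 6 with the substitution; state before step 6: [88])
step 6 (PUSH 86): [88, 86]
step 7 (PUSH 26): [88, 86, 26]
step 8 (PUSH 90): [88, 86, 26, 90]
step 9 (PUSH -79): [88, 86, 26, 90, -79]
step 10 (DROP): [88, 86, 26, 90]

[88, 86, 26, 90]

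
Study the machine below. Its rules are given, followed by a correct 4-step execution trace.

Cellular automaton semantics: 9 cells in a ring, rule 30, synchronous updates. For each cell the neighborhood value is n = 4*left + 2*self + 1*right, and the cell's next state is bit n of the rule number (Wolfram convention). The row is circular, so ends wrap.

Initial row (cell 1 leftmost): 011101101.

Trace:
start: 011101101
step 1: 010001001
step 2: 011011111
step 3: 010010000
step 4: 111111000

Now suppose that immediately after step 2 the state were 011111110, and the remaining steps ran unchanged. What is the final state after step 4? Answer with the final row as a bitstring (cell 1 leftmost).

001000011

state after step 2 := 011111110
step 3: 110000001
step 4: 001000011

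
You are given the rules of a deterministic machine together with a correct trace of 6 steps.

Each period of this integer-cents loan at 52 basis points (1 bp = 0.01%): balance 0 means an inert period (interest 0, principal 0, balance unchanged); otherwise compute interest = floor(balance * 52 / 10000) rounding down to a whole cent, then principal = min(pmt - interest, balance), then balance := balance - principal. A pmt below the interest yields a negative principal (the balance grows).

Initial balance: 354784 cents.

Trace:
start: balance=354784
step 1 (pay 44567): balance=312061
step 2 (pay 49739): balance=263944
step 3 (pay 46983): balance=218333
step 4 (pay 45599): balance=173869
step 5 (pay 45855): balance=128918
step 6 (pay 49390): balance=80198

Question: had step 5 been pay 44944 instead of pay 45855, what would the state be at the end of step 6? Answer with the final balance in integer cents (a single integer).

(re-executing from step 5 with the substitution; state before step 5: balance=173869)
step 5 (pay 44944): balance=129829
step 6 (pay 49390): balance=81114

81114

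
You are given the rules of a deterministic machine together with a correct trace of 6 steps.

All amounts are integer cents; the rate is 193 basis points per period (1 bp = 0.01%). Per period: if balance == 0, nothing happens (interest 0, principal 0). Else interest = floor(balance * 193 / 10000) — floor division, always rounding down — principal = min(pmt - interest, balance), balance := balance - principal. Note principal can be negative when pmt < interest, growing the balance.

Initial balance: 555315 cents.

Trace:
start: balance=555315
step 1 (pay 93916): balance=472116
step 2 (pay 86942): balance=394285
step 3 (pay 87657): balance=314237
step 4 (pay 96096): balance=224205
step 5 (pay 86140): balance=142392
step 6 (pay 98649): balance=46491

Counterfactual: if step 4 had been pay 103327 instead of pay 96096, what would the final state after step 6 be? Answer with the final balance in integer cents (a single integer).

(re-executing from step 4 with the substitution; state before step 4: balance=314237)
step 4 (pay 103327): balance=216974
step 5 (pay 86140): balance=135021
step 6 (pay 98649): balance=38977

38977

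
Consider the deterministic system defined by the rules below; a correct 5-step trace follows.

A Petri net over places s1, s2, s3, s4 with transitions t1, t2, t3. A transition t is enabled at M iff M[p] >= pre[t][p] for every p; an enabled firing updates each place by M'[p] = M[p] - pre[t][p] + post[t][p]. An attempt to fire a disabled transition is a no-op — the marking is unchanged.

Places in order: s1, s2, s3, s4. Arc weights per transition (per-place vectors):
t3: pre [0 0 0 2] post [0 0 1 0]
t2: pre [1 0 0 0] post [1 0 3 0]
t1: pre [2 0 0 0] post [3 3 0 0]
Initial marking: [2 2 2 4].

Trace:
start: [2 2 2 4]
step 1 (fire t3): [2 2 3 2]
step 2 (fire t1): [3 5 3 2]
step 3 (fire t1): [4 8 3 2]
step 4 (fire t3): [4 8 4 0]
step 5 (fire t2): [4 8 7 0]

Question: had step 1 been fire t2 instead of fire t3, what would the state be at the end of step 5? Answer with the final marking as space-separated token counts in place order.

(re-executing from step 1 with the substitution; state before step 1: [2 2 2 4])
step 1 (fire t2): [2 2 5 4]
step 2 (fire t1): [3 5 5 4]
step 3 (fire t1): [4 8 5 4]
step 4 (fire t3): [4 8 6 2]
step 5 (fire t2): [4 8 9 2]

4 8 9 2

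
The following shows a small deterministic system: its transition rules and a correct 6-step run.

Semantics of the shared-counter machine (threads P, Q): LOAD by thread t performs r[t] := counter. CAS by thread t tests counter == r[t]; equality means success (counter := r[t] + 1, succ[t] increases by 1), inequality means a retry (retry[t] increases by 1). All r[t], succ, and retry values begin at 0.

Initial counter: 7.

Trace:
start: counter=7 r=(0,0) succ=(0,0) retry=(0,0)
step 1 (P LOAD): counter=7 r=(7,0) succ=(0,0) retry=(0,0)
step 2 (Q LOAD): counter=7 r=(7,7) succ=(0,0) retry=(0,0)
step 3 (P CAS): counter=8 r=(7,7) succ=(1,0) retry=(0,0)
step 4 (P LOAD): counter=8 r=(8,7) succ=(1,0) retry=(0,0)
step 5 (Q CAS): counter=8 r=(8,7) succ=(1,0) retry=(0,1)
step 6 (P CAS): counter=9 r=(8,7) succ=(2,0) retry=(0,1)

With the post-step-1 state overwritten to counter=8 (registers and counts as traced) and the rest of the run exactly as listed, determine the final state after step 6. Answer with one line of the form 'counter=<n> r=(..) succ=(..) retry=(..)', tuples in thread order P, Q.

state after step 1 := counter=8 r=(7,0) succ=(0,0) retry=(0,0)
step 2 (Q LOAD): counter=8 r=(7,8) succ=(0,0) retry=(0,0)
step 3 (P CAS): counter=8 r=(7,8) succ=(0,0) retry=(1,0)
step 4 (P LOAD): counter=8 r=(8,8) succ=(0,0) retry=(1,0)
step 5 (Q CAS): counter=9 r=(8,8) succ=(0,1) retry=(1,0)
step 6 (P CAS): counter=9 r=(8,8) succ=(0,1) retry=(2,0)

counter=9 r=(8,8) succ=(0,1) retry=(2,0)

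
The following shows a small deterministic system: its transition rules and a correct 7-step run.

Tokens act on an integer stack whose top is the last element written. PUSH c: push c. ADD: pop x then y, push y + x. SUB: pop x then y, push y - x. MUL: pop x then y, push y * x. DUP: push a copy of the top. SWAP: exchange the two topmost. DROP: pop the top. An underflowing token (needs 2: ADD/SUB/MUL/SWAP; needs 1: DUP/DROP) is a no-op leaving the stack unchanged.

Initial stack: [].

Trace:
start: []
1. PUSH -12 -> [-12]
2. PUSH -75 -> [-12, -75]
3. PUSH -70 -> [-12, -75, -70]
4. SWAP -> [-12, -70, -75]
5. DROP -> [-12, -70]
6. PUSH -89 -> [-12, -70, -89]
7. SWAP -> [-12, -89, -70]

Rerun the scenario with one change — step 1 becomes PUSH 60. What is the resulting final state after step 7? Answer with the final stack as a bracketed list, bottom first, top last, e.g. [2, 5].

(re-executing from step 1 with the substitution; state before step 1: [])
1. PUSH 60 -> [60]
2. PUSH -75 -> [60, -75]
3. PUSH -70 -> [60, -75, -70]
4. SWAP -> [60, -70, -75]
5. DROP -> [60, -70]
6. PUSH -89 -> [60, -70, -89]
7. SWAP -> [60, -89, -70]

[60, -89, -70]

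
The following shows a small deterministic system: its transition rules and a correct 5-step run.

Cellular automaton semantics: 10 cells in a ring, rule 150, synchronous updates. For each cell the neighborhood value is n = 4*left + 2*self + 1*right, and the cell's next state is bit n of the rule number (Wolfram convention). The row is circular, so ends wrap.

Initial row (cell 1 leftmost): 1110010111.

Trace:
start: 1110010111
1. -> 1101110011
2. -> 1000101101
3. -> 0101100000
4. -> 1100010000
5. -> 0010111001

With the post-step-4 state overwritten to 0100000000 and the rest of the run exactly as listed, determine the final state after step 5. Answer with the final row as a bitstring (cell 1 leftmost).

1110000000

state after step 4 := 0100000000
5. -> 1110000000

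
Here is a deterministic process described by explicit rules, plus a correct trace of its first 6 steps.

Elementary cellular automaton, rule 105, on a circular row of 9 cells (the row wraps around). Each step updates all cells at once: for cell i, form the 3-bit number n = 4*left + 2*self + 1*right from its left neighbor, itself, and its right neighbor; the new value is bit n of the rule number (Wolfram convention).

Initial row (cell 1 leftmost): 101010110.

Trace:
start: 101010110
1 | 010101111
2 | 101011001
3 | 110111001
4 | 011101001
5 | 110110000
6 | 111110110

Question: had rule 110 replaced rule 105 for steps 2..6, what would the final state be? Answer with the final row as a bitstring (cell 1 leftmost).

(re-executing steps 2..6 under rule 110; state before step 2: 010101111)
2 | 111111001
3 | 000001011
4 | 000011111
5 | 000110001
6 | 001110011

001110011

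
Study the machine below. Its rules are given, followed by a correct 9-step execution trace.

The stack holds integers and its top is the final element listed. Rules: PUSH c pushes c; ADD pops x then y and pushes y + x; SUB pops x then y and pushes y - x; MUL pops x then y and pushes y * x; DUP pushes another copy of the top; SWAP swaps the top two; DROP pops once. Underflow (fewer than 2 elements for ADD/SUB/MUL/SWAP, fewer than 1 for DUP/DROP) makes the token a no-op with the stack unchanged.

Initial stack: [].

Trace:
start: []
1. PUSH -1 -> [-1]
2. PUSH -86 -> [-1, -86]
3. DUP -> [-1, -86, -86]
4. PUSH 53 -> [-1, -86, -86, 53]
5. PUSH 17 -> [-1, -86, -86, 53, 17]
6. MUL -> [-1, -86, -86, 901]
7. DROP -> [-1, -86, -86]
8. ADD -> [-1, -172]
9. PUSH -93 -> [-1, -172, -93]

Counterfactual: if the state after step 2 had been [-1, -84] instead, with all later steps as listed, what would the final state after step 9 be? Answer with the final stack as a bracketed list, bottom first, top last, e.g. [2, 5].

state after step 2 := [-1, -84]
3. DUP -> [-1, -84, -84]
4. PUSH 53 -> [-1, -84, -84, 53]
5. PUSH 17 -> [-1, -84, -84, 53, 17]
6. MUL -> [-1, -84, -84, 901]
7. DROP -> [-1, -84, -84]
8. ADD -> [-1, -168]
9. PUSH -93 -> [-1, -168, -93]

[-1, -168, -93]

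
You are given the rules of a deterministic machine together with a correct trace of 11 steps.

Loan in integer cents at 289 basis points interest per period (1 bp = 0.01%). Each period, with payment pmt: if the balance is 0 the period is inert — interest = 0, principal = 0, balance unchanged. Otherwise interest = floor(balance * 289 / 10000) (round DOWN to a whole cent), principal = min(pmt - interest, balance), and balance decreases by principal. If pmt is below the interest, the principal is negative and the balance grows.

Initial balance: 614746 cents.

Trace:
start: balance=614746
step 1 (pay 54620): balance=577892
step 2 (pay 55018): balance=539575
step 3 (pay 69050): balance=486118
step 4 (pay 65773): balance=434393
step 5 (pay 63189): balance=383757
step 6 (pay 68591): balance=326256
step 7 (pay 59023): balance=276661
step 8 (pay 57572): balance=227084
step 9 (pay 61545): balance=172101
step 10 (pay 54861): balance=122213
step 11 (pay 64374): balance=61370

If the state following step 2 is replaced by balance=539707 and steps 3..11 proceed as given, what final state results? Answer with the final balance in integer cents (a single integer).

61543

state after step 2 := balance=539707
step 3 (pay 69050): balance=486254
step 4 (pay 65773): balance=434533
step 5 (pay 63189): balance=383902
step 6 (pay 68591): balance=326405
step 7 (pay 59023): balance=276815
step 8 (pay 57572): balance=227242
step 9 (pay 61545): balance=172264
step 10 (pay 54861): balance=122381
step 11 (pay 64374): balance=61543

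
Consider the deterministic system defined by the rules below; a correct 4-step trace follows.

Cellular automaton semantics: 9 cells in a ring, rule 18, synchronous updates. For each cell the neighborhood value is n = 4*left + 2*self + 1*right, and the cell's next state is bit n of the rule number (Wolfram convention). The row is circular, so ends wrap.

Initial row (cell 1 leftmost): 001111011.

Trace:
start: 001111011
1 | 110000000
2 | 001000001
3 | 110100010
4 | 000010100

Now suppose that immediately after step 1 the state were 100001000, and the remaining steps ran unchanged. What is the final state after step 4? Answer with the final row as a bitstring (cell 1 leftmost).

010010000

state after step 1 := 100001000
2 | 010010101
3 | 001100000
4 | 010010000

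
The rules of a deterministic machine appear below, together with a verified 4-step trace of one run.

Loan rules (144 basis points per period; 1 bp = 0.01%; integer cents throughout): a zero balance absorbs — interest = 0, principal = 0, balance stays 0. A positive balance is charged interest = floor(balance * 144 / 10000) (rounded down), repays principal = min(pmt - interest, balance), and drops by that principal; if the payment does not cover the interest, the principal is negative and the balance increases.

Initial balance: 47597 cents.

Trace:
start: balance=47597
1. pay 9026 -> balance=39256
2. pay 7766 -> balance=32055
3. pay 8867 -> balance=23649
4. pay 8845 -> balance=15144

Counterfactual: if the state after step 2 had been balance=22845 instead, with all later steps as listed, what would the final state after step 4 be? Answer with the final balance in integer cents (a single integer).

5667

state after step 2 := balance=22845
3. pay 8867 -> balance=14306
4. pay 8845 -> balance=5667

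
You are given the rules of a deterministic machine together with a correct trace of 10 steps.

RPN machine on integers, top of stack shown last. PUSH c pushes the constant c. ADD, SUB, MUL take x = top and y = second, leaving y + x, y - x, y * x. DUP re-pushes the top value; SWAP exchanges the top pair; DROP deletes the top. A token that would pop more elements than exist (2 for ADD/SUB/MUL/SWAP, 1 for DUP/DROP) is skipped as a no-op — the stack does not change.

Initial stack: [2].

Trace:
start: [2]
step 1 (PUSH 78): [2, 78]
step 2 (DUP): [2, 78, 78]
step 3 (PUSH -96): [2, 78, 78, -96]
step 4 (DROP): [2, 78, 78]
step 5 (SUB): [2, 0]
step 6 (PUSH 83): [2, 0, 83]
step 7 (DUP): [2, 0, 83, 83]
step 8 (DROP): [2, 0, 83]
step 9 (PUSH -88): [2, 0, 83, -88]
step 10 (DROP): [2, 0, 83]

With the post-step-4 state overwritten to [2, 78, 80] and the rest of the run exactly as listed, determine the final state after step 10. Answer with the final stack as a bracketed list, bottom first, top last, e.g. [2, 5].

state after step 4 := [2, 78, 80]
step 5 (SUB): [2, -2]
step 6 (PUSH 83): [2, -2, 83]
step 7 (DUP): [2, -2, 83, 83]
step 8 (DROP): [2, -2, 83]
step 9 (PUSH -88): [2, -2, 83, -88]
step 10 (DROP): [2, -2, 83]

[2, -2, 83]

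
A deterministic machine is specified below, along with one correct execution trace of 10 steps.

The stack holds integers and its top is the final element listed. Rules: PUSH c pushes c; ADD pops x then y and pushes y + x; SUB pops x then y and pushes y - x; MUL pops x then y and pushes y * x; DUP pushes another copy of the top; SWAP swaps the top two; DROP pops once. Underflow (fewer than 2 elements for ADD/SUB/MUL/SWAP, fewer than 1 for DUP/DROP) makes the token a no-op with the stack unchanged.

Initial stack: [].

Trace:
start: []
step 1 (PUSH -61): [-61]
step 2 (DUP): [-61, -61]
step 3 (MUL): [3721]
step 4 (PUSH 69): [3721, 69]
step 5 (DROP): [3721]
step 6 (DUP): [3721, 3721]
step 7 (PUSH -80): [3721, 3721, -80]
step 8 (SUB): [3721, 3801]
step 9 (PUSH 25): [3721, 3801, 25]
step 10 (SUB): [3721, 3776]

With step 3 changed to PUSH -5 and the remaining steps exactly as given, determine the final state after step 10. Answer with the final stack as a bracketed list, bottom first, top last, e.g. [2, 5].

[-61, -61, -5, 50]

(re-executing from step 3 with the substitution; state before step 3: [-61, -61])
step 3 (PUSH -5): [-61, -61, -5]
step 4 (PUSH 69): [-61, -61, -5, 69]
step 5 (DROP): [-61, -61, -5]
step 6 (DUP): [-61, -61, -5, -5]
step 7 (PUSH -80): [-61, -61, -5, -5, -80]
step 8 (SUB): [-61, -61, -5, 75]
step 9 (PUSH 25): [-61, -61, -5, 75, 25]
step 10 (SUB): [-61, -61, -5, 50]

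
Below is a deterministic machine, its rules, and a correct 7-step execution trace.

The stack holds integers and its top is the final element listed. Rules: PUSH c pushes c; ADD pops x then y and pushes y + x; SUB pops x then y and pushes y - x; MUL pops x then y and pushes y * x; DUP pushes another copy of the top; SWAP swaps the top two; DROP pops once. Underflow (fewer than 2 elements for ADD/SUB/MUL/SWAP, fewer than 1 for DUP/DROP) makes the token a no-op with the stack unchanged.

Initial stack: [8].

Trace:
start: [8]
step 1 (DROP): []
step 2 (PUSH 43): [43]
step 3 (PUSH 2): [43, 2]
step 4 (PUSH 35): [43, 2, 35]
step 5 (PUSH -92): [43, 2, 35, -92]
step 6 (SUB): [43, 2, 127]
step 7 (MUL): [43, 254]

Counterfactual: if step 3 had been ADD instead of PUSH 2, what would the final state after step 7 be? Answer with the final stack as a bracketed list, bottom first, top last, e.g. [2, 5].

[5461]

(re-executing from step 3 with the substitution; state before step 3: [43])
step 3 (ADD): [43]
step 4 (PUSH 35): [43, 35]
step 5 (PUSH -92): [43, 35, -92]
step 6 (SUB): [43, 127]
step 7 (MUL): [5461]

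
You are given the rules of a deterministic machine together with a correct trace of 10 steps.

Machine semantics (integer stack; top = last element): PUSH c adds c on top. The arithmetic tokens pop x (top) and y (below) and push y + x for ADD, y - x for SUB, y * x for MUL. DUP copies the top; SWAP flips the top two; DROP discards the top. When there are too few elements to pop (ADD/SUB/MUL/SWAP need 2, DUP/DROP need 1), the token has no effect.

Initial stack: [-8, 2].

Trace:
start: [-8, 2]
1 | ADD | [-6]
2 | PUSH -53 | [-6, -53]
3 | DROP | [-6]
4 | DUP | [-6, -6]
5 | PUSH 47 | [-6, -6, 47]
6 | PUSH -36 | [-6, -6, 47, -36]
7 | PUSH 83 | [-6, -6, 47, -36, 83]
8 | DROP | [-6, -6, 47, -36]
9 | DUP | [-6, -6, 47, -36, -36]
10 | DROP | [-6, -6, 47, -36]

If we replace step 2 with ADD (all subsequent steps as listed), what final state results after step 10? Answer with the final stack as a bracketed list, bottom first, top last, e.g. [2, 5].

[47, -36]

(re-executing from step 2 with the substitution; state before step 2: [-6])
2 | ADD | [-6]
3 | DROP | []
4 | DUP | []
5 | PUSH 47 | [47]
6 | PUSH -36 | [47, -36]
7 | PUSH 83 | [47, -36, 83]
8 | DROP | [47, -36]
9 | DUP | [47, -36, -36]
10 | DROP | [47, -36]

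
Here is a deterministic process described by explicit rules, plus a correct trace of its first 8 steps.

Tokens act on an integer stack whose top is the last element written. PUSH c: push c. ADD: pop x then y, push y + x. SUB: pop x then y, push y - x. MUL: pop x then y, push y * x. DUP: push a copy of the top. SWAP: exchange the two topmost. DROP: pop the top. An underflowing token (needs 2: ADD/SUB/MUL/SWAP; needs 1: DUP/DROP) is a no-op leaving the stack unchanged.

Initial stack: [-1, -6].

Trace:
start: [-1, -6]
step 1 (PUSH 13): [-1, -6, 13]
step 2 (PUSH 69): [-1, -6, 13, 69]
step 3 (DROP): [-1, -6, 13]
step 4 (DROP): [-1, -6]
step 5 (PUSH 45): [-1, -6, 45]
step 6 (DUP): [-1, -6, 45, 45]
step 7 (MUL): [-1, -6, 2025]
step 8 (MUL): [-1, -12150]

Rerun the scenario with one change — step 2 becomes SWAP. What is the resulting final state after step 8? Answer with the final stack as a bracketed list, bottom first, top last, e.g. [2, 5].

(re-executing from step 2 with the substitution; state before step 2: [-1, -6, 13])
step 2 (SWAP): [-1, 13, -6]
step 3 (DROP): [-1, 13]
step 4 (DROP): [-1]
step 5 (PUSH 45): [-1, 45]
step 6 (DUP): [-1, 45, 45]
step 7 (MUL): [-1, 2025]
step 8 (MUL): [-2025]

[-2025]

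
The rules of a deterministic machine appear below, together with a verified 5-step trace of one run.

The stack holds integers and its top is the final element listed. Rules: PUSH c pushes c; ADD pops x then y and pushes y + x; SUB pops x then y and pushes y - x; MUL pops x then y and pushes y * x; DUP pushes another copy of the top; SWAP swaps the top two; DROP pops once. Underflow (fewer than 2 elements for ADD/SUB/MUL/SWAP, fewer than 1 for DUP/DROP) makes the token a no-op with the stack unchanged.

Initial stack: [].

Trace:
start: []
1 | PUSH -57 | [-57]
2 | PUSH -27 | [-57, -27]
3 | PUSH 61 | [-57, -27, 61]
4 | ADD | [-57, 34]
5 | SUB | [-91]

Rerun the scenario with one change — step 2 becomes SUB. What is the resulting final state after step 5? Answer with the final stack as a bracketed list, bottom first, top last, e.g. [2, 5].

[4]

(re-executing from step 2 with the substitution; state before step 2: [-57])
2 | SUB | [-57]
3 | PUSH 61 | [-57, 61]
4 | ADD | [4]
5 | SUB | [4]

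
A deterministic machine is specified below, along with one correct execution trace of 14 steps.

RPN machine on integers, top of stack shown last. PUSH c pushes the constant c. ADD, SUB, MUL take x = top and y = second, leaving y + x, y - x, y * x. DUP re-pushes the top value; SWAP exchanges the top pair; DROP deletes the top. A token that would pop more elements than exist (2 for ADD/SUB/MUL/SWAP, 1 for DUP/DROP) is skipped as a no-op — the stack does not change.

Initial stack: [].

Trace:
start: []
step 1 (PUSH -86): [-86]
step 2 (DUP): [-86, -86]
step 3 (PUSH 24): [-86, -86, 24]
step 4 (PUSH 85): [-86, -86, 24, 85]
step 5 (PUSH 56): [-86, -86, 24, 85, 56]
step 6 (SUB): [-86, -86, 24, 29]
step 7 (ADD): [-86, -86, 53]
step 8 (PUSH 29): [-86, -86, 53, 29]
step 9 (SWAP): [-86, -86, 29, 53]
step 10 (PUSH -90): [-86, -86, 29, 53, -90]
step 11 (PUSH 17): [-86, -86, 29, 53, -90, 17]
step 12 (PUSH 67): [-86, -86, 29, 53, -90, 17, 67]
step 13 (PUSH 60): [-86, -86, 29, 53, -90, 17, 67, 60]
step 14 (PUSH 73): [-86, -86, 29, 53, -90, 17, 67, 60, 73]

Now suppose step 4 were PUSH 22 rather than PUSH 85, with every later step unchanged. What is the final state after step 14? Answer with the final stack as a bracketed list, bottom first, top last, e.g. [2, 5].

[-86, -86, 29, -10, -90, 17, 67, 60, 73]

(re-executing from step 4 with the substitution; state before step 4: [-86, -86, 24])
step 4 (PUSH 22): [-86, -86, 24, 22]
step 5 (PUSH 56): [-86, -86, 24, 22, 56]
step 6 (SUB): [-86, -86, 24, -34]
step 7 (ADD): [-86, -86, -10]
step 8 (PUSH 29): [-86, -86, -10, 29]
step 9 (SWAP): [-86, -86, 29, -10]
step 10 (PUSH -90): [-86, -86, 29, -10, -90]
step 11 (PUSH 17): [-86, -86, 29, -10, -90, 17]
step 12 (PUSH 67): [-86, -86, 29, -10, -90, 17, 67]
step 13 (PUSH 60): [-86, -86, 29, -10, -90, 17, 67, 60]
step 14 (PUSH 73): [-86, -86, 29, -10, -90, 17, 67, 60, 73]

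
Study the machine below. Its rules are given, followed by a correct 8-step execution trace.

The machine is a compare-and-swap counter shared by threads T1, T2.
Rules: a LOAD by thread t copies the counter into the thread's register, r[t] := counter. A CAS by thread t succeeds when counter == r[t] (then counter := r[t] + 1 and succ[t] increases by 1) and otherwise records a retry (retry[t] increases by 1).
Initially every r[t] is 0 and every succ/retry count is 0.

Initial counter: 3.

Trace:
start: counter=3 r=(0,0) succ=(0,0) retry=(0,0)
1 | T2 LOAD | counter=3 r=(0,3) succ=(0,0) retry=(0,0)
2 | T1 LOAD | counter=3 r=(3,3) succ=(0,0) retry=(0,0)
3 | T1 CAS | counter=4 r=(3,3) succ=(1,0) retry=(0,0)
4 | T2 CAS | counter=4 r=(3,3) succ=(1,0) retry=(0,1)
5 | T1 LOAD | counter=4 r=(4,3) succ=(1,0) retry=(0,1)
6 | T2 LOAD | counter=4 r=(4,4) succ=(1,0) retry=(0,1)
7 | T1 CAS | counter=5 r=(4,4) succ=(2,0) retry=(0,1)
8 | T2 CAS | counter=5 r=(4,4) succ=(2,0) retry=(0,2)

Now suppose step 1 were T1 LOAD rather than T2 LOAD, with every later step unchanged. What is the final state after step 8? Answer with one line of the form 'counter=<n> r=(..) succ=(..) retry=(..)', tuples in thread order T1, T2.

counter=5 r=(4,4) succ=(2,0) retry=(0,2)

(re-executing from step 1 with the substitution; state before step 1: counter=3 r=(0,0) succ=(0,0) retry=(0,0))
1 | T1 LOAD | counter=3 r=(3,0) succ=(0,0) retry=(0,0)
2 | T1 LOAD | counter=3 r=(3,0) succ=(0,0) retry=(0,0)
3 | T1 CAS | counter=4 r=(3,0) succ=(1,0) retry=(0,0)
4 | T2 CAS | counter=4 r=(3,0) succ=(1,0) retry=(0,1)
5 | T1 LOAD | counter=4 r=(4,0) succ=(1,0) retry=(0,1)
6 | T2 LOAD | counter=4 r=(4,4) succ=(1,0) retry=(0,1)
7 | T1 CAS | counter=5 r=(4,4) succ=(2,0) retry=(0,1)
8 | T2 CAS | counter=5 r=(4,4) succ=(2,0) retry=(0,2)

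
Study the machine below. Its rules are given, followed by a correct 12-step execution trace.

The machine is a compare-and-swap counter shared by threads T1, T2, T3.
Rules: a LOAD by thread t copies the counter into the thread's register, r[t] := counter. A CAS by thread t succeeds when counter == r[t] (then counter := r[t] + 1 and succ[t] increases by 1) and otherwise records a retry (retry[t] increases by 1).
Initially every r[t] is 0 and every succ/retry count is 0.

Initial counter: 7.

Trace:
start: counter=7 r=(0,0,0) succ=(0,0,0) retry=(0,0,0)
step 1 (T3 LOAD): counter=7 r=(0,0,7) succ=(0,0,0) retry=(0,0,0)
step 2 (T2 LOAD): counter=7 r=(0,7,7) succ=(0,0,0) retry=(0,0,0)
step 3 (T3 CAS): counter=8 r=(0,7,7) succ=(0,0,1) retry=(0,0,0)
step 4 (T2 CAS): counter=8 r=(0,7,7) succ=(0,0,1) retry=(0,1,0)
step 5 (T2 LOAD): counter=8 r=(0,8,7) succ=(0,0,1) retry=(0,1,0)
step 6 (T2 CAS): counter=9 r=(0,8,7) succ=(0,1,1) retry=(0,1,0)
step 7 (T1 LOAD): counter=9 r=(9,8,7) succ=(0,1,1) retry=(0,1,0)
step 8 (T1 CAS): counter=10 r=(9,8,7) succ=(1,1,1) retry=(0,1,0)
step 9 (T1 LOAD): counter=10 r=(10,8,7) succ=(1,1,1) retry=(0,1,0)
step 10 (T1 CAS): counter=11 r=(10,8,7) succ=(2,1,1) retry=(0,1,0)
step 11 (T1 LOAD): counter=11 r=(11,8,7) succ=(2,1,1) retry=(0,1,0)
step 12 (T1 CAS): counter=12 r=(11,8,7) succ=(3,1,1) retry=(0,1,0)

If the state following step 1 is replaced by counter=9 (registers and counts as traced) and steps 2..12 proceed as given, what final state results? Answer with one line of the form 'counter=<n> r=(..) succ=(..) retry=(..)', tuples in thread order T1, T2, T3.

counter=14 r=(13,10,7) succ=(3,2,0) retry=(0,0,1)

state after step 1 := counter=9 r=(0,0,7) succ=(0,0,0) retry=(0,0,0)
step 2 (T2 LOAD): counter=9 r=(0,9,7) succ=(0,0,0) retry=(0,0,0)
step 3 (T3 CAS): counter=9 r=(0,9,7) succ=(0,0,0) retry=(0,0,1)
step 4 (T2 CAS): counter=10 r=(0,9,7) succ=(0,1,0) retry=(0,0,1)
step 5 (T2 LOAD): counter=10 r=(0,10,7) succ=(0,1,0) retry=(0,0,1)
step 6 (T2 CAS): counter=11 r=(0,10,7) succ=(0,2,0) retry=(0,0,1)
step 7 (T1 LOAD): counter=11 r=(11,10,7) succ=(0,2,0) retry=(0,0,1)
step 8 (T1 CAS): counter=12 r=(11,10,7) succ=(1,2,0) retry=(0,0,1)
step 9 (T1 LOAD): counter=12 r=(12,10,7) succ=(1,2,0) retry=(0,0,1)
step 10 (T1 CAS): counter=13 r=(12,10,7) succ=(2,2,0) retry=(0,0,1)
step 11 (T1 LOAD): counter=13 r=(13,10,7) succ=(2,2,0) retry=(0,0,1)
step 12 (T1 CAS): counter=14 r=(13,10,7) succ=(3,2,0) retry=(0,0,1)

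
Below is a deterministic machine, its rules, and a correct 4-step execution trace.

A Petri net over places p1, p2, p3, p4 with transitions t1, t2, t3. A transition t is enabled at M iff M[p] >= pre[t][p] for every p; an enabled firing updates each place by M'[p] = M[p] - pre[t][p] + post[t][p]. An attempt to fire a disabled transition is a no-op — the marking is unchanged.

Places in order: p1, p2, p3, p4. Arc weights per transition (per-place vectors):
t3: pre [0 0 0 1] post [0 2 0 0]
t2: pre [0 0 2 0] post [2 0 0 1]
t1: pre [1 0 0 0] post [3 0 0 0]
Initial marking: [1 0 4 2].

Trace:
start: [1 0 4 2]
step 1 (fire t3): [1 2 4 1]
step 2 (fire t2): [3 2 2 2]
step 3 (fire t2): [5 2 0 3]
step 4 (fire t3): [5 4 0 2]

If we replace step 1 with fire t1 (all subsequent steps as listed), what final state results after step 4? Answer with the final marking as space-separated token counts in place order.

7 2 0 3

(re-executing from step 1 with the substitution; state before step 1: [1 0 4 2])
step 1 (fire t1): [3 0 4 2]
step 2 (fire t2): [5 0 2 3]
step 3 (fire t2): [7 0 0 4]
step 4 (fire t3): [7 2 0 3]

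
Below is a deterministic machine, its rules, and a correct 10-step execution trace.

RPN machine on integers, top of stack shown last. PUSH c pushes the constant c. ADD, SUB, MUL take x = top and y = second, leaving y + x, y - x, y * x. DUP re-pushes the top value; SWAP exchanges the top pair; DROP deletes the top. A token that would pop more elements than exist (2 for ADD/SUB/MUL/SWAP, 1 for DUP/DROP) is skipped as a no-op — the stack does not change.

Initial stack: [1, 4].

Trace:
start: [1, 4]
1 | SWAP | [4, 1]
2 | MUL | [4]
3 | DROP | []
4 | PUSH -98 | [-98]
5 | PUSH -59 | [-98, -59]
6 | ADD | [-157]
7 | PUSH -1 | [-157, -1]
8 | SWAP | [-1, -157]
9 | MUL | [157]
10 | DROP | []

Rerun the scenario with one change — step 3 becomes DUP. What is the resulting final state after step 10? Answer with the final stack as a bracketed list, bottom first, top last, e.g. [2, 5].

(re-executing from step 3 with the substitution; state before step 3: [4])
3 | DUP | [4, 4]
4 | PUSH -98 | [4, 4, -98]
5 | PUSH -59 | [4, 4, -98, -59]
6 | ADD | [4, 4, -157]
7 | PUSH -1 | [4, 4, -157, -1]
8 | SWAP | [4, 4, -1, -157]
9 | MUL | [4, 4, 157]
10 | DROP | [4, 4]

[4, 4]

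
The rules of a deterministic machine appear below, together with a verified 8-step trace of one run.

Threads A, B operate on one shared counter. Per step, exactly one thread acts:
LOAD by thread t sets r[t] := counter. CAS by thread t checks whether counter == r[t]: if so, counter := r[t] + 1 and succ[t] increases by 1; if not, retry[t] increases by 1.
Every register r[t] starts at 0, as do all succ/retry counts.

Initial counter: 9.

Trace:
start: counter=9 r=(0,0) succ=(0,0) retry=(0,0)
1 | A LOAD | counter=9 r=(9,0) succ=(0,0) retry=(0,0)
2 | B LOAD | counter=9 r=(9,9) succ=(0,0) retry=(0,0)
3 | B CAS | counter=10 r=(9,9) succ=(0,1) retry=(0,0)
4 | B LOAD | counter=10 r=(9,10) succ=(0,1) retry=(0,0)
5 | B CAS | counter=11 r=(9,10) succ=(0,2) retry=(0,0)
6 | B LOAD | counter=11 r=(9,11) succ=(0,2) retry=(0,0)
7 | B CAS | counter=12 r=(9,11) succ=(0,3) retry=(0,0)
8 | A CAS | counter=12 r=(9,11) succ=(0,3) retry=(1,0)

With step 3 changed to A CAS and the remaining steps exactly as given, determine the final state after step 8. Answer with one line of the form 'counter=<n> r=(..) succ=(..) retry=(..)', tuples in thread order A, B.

(re-executing from step 3 with the substitution; state before step 3: counter=9 r=(9,9) succ=(0,0) retry=(0,0))
3 | A CAS | counter=10 r=(9,9) succ=(1,0) retry=(0,0)
4 | B LOAD | counter=10 r=(9,10) succ=(1,0) retry=(0,0)
5 | B CAS | counter=11 r=(9,10) succ=(1,1) retry=(0,0)
6 | B LOAD | counter=11 r=(9,11) succ=(1,1) retry=(0,0)
7 | B CAS | counter=12 r=(9,11) succ=(1,2) retry=(0,0)
8 | A CAS | counter=12 r=(9,11) succ=(1,2) retry=(1,0)

counter=12 r=(9,11) succ=(1,2) retry=(1,0)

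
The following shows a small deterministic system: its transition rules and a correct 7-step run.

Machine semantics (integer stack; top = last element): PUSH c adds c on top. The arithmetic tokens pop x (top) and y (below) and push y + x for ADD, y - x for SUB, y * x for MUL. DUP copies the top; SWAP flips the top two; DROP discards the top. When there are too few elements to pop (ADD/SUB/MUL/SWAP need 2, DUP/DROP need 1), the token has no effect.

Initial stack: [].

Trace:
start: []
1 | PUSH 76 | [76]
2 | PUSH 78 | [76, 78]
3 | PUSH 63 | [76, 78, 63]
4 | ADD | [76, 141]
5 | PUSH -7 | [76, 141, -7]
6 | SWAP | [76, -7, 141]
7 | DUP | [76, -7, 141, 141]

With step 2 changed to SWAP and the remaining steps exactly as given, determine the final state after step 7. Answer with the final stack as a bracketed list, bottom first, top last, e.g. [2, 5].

[-7, 139, 139]

(re-executing from step 2 with the substitution; state before step 2: [76])
2 | SWAP | [76]
3 | PUSH 63 | [76, 63]
4 | ADD | [139]
5 | PUSH -7 | [139, -7]
6 | SWAP | [-7, 139]
7 | DUP | [-7, 139, 139]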